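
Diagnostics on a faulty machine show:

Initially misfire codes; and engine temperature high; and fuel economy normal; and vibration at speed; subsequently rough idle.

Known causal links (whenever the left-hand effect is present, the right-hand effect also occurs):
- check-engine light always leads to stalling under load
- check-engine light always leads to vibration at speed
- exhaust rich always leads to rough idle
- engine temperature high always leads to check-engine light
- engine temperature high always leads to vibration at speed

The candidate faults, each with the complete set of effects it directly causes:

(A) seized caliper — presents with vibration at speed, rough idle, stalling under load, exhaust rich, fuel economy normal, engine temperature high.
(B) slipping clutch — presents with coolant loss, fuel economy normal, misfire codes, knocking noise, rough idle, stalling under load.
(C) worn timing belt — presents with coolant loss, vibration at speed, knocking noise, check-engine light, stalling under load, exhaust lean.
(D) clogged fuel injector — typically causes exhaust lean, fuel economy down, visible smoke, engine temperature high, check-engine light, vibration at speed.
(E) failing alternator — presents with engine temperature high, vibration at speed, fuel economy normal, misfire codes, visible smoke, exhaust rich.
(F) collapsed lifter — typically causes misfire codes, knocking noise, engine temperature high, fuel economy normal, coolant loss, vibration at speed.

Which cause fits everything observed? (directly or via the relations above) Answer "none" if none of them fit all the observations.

For each candidate, compare predicted effects to what was observed:
(A) seized caliper — does not account for misfire codes
(B) slipping clutch — misfire codes ✓; engine temperature high ✗; fuel economy normal ✓; vibration at speed ✗; rough idle ✓
(C) worn timing belt — does not account for misfire codes, engine temperature high, fuel economy normal, rough idle
(D) clogged fuel injector — misfire codes ✗; engine temperature high ✓; fuel economy normal ✗; vibration at speed ✓; rough idle ✗
(E) failing alternator — misfire codes ✓; engine temperature high ✓; fuel economy normal ✓; vibration at speed ✓; rough idle ✓ (through exhaust rich → rough idle)
(F) collapsed lifter — does not account for rough idle
(E) is the only candidate with no mismatches.

E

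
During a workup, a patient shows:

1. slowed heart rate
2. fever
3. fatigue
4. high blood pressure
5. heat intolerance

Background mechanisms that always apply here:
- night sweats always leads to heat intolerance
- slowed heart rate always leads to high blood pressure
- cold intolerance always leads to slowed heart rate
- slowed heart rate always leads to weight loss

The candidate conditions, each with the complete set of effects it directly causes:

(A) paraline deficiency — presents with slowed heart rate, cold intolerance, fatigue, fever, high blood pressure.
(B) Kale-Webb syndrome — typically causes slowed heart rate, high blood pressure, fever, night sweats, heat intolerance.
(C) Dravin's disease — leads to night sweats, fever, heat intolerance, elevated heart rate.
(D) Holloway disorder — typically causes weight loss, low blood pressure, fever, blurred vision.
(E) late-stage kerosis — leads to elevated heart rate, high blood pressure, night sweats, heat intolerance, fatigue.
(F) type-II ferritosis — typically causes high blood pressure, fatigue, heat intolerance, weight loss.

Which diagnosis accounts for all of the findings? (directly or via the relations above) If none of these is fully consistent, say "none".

none

For each candidate, compare predicted effects to what was observed:
(A) paraline deficiency — slowed heart rate match; fever match; fatigue match; high blood pressure match; heat intolerance miss
(B) Kale-Webb syndrome — slowed heart rate match; fever match; fatigue miss; high blood pressure match; heat intolerance match
(C) Dravin's disease — slowed heart rate miss; fever match; fatigue miss; high blood pressure miss; heat intolerance match
(D) Holloway disorder — slowed heart rate miss; fever match; fatigue miss; high blood pressure miss; heat intolerance miss
(E) late-stage kerosis — slowed heart rate miss; fever miss; fatigue match; high blood pressure match; heat intolerance match
(F) type-II ferritosis — does not account for slowed heart rate, fever
Every candidate fails on at least one observation.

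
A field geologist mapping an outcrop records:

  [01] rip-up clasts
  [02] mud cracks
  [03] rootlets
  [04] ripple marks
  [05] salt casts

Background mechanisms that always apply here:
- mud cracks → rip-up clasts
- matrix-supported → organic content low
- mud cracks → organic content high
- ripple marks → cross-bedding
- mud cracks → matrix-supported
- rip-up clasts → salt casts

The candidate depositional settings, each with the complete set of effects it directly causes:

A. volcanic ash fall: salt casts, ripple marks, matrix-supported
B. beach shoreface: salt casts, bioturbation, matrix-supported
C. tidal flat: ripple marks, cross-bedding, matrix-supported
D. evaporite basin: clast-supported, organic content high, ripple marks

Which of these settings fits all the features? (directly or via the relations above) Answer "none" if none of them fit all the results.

Checking each candidate against the observations:
(A) volcanic ash fall — does not account for rip-up clasts, mud cracks, rootlets
(B) beach shoreface — rip-up clasts ✗; mud cracks ✗; rootlets ✗; ripple marks ✗; salt casts ✓
(C) tidal flat — rip-up clasts ✗; mud cracks ✗; rootlets ✗; ripple marks ✓; salt casts ✗
(D) evaporite basin — rip-up clasts ✗; mud cracks ✗; rootlets ✗; ripple marks ✓; salt casts ✗
No candidate is consistent with all observations.

none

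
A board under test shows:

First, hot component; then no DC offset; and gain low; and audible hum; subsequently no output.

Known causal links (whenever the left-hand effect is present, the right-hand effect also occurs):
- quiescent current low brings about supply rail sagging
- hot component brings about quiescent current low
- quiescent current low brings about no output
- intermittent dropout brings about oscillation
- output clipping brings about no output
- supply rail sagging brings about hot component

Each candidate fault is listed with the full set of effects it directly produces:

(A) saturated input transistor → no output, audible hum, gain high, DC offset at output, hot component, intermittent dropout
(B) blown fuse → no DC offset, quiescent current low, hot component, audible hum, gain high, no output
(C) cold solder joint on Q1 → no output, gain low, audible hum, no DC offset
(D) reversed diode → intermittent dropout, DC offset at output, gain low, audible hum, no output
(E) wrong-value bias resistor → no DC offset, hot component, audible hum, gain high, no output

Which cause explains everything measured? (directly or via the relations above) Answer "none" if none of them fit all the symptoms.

Testing each hypothesis:
(A) saturated input transistor — hot component ✓; no DC offset ✗; gain low ✗; audible hum ✓; no output ✓
(B) blown fuse — fails on gain low (predicts gain high, not gain low)
(C) cold solder joint on Q1 — does not account for hot component
(D) reversed diode — hot component ✗; no DC offset ✗; gain low ✓; audible hum ✓; no output ✓
(E) wrong-value bias resistor — hot component ✓; no DC offset ✓; gain low ✗; audible hum ✓; no output ✓
No candidate is consistent with all observations.

none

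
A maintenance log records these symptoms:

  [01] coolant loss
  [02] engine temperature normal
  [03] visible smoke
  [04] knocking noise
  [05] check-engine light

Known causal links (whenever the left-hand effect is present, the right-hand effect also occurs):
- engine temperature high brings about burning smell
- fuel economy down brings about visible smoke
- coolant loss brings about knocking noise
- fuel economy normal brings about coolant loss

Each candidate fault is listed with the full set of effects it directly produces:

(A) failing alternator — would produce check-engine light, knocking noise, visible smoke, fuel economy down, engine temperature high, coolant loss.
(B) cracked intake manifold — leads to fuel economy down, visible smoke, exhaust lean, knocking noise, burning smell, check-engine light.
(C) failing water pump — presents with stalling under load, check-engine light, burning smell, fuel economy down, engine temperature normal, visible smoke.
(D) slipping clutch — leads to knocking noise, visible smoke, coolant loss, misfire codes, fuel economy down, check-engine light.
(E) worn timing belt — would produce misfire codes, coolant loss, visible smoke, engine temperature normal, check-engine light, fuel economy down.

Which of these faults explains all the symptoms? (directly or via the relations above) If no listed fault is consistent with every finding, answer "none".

Checking each candidate against the observations:
(A) failing alternator — coolant loss yes; engine temperature normal NO; visible smoke yes; knocking noise yes; check-engine light yes
(B) cracked intake manifold — does not account for coolant loss, engine temperature normal
(C) failing water pump — does not account for coolant loss, knocking noise
(D) slipping clutch — coolant loss yes; engine temperature normal NO; visible smoke yes; knocking noise yes; check-engine light yes
(E) worn timing belt — coolant loss yes; engine temperature normal yes; visible smoke yes; knocking noise yes (via coolant loss → knocking noise); check-engine light yes
(E) is the only candidate with no mismatches.

E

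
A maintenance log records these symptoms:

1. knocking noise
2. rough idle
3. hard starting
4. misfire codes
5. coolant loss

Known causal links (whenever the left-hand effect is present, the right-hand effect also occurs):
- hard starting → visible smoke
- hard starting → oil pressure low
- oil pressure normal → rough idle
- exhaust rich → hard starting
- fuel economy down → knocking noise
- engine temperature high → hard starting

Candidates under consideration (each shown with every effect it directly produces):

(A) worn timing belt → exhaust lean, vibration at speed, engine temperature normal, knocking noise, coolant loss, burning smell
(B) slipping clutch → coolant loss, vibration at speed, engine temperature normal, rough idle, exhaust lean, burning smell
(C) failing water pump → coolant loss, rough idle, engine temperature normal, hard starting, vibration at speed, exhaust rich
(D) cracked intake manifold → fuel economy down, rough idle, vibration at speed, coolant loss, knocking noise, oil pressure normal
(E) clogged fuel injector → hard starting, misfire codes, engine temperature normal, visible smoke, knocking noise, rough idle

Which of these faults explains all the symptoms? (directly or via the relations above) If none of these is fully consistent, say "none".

Per-candidate check:
(A) worn timing belt — does not account for rough idle, hard starting, misfire codes
(B) slipping clutch — does not account for knocking noise, hard starting, misfire codes
(C) failing water pump — knocking noise -; rough idle +; hard starting +; misfire codes -; coolant loss +
(D) cracked intake manifold — knocking noise +; rough idle +; hard starting -; misfire codes -; coolant loss +
(E) clogged fuel injector — knocking noise +; rough idle +; hard starting +; misfire codes +; coolant loss -
None of the listed candidates fits everything.

none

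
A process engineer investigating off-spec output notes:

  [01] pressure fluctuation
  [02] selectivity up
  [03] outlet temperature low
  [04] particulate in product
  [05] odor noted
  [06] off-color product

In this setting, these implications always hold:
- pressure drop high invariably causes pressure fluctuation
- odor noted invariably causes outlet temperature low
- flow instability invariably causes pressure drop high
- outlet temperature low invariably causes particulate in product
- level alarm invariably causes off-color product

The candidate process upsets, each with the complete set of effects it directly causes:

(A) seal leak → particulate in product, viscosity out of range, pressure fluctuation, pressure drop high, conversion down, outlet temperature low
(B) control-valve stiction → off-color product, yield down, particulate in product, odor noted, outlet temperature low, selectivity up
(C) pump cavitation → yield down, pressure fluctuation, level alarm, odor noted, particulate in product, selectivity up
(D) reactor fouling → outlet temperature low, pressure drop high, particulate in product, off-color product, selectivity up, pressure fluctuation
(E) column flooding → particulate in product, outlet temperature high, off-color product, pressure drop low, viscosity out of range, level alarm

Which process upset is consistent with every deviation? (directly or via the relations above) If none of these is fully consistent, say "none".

C

For each candidate, compare predicted effects to what was observed:
(A) seal leak — does not account for selectivity up, odor noted, off-color product
(B) control-valve stiction — does not account for pressure fluctuation
(C) pump cavitation — pressure fluctuation yes; selectivity up yes; outlet temperature low yes (via odor noted → outlet temperature low); particulate in product yes; odor noted yes; off-color product yes (via level alarm → off-color product)
(D) reactor fouling — does not account for odor noted
(E) column flooding — pressure fluctuation NO; selectivity up NO; outlet temperature low NO; particulate in product yes; odor noted NO; off-color product yes
(C) alone accounts for all the evidence.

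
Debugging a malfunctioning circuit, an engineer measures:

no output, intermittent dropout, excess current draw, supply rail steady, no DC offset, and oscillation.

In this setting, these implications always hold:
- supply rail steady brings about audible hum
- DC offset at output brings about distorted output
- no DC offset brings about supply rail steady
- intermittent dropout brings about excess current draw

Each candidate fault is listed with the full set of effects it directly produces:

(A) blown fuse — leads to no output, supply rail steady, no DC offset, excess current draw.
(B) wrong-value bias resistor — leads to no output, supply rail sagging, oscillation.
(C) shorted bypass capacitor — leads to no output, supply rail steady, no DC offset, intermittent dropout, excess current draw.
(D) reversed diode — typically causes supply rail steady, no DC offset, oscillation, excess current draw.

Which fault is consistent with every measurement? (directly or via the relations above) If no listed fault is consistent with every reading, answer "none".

none

Testing each hypothesis:
(A) blown fuse — no output ✓; intermittent dropout ✗; excess current draw ✓; supply rail steady ✓; no DC offset ✓; oscillation ✗
(B) wrong-value bias resistor — no output ✓; intermittent dropout ✗; excess current draw ✗; supply rail steady ✗; no DC offset ✗; oscillation ✓
(C) shorted bypass capacitor — does not account for oscillation
(D) reversed diode — no output ✗; intermittent dropout ✗; excess current draw ✓; supply rail steady ✓; no DC offset ✓; oscillation ✓
None of the listed candidates fits everything.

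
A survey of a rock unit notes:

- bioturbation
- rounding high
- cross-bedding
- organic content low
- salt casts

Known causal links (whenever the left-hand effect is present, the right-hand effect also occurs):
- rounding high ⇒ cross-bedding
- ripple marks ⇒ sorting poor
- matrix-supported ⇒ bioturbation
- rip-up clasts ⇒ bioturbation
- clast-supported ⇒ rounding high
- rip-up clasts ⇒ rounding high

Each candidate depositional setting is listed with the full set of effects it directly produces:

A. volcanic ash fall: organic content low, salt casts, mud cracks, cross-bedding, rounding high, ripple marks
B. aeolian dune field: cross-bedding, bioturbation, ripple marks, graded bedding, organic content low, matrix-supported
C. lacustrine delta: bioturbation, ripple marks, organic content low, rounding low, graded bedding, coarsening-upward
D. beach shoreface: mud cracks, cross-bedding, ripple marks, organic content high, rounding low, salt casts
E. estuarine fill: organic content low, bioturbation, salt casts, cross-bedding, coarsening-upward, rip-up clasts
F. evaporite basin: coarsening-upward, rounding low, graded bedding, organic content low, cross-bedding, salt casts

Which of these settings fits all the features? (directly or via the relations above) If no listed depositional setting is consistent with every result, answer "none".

E

For each candidate, compare predicted effects to what was observed:
(A) volcanic ash fall — bioturbation NO; rounding high yes; cross-bedding yes; organic content low yes; salt casts yes
(B) aeolian dune field — does not account for rounding high, salt casts
(C) lacustrine delta — bioturbation yes; rounding high NO; cross-bedding NO; organic content low yes; salt casts NO
(D) beach shoreface — fails on bioturbation, rounding high, organic content low (predicts rounding low, not rounding high; predicts organic content high, not organic content low)
(E) estuarine fill — accounts for every observation (rounding high through rip-up clasts → rounding high)
(F) evaporite basin — bioturbation NO; rounding high NO; cross-bedding yes; organic content low yes; salt casts yes
(E) alone accounts for all the evidence.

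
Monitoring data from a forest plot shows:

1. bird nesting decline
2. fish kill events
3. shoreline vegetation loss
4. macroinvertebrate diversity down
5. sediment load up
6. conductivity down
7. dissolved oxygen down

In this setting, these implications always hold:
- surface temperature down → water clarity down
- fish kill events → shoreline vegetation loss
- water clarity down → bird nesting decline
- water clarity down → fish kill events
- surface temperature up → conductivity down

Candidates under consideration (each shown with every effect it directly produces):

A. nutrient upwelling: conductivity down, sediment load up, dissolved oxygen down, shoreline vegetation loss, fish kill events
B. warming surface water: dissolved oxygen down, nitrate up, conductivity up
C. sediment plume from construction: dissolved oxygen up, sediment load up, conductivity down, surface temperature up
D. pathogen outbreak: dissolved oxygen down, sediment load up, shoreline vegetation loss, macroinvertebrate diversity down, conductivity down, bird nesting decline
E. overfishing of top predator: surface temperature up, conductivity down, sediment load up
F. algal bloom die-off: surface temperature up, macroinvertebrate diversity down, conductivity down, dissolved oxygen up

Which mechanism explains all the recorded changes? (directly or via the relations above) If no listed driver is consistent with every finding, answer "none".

Testing each hypothesis:
(A) nutrient upwelling — bird nesting decline miss; fish kill events match; shoreline vegetation loss match; macroinvertebrate diversity down miss; sediment load up match; conductivity down match; dissolved oxygen down match
(B) warming surface water — fails on bird nesting decline, fish kill events, shoreline vegetation loss, macroinvertebrate diversity down, sediment load up, conductivity down (predicts conductivity up, not conductivity down)
(C) sediment plume from construction — fails on bird nesting decline, fish kill events, shoreline vegetation loss, macroinvertebrate diversity down, dissolved oxygen down (predicts dissolved oxygen up, not dissolved oxygen down)
(D) pathogen outbreak — bird nesting decline match; fish kill events miss; shoreline vegetation loss match; macroinvertebrate diversity down match; sediment load up match; conductivity down match; dissolved oxygen down match
(E) overfishing of top predator — bird nesting decline miss; fish kill events miss; shoreline vegetation loss miss; macroinvertebrate diversity down miss; sediment load up match; conductivity down match; dissolved oxygen down miss
(F) algal bloom die-off — bird nesting decline miss; fish kill events miss; shoreline vegetation loss miss; macroinvertebrate diversity down match; sediment load up miss; conductivity down match; dissolved oxygen down miss
Every candidate fails on at least one observation.

none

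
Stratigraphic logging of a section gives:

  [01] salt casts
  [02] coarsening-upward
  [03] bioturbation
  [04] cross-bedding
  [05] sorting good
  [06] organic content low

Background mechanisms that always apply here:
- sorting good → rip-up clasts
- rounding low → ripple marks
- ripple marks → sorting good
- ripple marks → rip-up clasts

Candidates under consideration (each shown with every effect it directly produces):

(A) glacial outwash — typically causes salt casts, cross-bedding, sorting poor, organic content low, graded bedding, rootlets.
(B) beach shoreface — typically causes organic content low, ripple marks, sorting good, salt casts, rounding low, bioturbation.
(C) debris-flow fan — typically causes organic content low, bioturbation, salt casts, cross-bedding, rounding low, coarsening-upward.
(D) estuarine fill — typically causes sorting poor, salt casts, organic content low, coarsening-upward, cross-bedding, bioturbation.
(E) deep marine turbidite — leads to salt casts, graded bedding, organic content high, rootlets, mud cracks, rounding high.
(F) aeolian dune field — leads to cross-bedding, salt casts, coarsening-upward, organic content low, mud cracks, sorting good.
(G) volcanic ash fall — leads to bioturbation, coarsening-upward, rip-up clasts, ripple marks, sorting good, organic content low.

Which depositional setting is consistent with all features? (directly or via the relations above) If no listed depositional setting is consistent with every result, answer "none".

C

Checking each candidate against the observations:
(A) glacial outwash — fails on coarsening-upward, bioturbation, sorting good (predicts sorting poor, not sorting good)
(B) beach shoreface — does not account for coarsening-upward, cross-bedding
(C) debris-flow fan — salt casts yes; coarsening-upward yes; bioturbation yes; cross-bedding yes; sorting good yes (by rounding low → ripple marks → sorting good); organic content low yes
(D) estuarine fill — fails on sorting good (predicts sorting poor, not sorting good)
(E) deep marine turbidite — salt casts yes; coarsening-upward NO; bioturbation NO; cross-bedding NO; sorting good NO; organic content low NO
(F) aeolian dune field — does not account for bioturbation
(G) volcanic ash fall — does not account for salt casts, cross-bedding
(C) is the only candidate with no mismatches.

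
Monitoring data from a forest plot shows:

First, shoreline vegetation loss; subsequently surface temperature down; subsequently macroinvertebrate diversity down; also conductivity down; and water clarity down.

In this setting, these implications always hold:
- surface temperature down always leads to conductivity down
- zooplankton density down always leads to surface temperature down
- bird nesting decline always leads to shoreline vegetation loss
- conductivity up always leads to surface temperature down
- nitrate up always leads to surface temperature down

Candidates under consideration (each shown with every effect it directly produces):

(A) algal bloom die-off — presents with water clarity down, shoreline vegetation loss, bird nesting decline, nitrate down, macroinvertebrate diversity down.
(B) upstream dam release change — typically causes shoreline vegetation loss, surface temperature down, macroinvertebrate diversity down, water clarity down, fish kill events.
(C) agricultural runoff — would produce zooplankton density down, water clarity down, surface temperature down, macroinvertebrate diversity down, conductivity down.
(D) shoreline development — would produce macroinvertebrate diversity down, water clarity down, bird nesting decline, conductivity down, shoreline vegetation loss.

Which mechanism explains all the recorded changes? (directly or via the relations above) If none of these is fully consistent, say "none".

Checking each candidate against the observations:
(A) algal bloom die-off — does not account for surface temperature down, conductivity down
(B) upstream dam release change — shoreline vegetation loss yes; surface temperature down yes; macroinvertebrate diversity down yes; conductivity down yes (through surface temperature down → conductivity down); water clarity down yes
(C) agricultural runoff — does not account for shoreline vegetation loss
(D) shoreline development — shoreline vegetation loss yes; surface temperature down NO; macroinvertebrate diversity down yes; conductivity down yes; water clarity down yes
(B) is the only candidate with no mismatches.

B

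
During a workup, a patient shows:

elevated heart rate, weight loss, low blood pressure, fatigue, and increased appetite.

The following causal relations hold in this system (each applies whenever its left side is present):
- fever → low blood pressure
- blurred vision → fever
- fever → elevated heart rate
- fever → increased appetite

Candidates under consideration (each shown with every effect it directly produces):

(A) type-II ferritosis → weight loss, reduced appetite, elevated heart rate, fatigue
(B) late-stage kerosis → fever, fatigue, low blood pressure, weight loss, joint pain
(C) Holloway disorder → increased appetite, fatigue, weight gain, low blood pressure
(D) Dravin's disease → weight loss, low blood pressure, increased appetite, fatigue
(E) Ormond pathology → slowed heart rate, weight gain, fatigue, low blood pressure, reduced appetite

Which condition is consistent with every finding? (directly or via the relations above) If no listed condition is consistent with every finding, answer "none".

Per-candidate check:
(A) type-II ferritosis — elevated heart rate match; weight loss match; low blood pressure miss; fatigue match; increased appetite miss
(B) late-stage kerosis — elevated heart rate match (by fever → elevated heart rate); weight loss match; low blood pressure match; fatigue match; increased appetite match (by fever → increased appetite)
(C) Holloway disorder — elevated heart rate miss; weight loss miss; low blood pressure match; fatigue match; increased appetite match
(D) Dravin's disease — does not account for elevated heart rate
(E) Ormond pathology — elevated heart rate miss; weight loss miss; low blood pressure match; fatigue match; increased appetite miss
Only (B) is consistent with every observation.

B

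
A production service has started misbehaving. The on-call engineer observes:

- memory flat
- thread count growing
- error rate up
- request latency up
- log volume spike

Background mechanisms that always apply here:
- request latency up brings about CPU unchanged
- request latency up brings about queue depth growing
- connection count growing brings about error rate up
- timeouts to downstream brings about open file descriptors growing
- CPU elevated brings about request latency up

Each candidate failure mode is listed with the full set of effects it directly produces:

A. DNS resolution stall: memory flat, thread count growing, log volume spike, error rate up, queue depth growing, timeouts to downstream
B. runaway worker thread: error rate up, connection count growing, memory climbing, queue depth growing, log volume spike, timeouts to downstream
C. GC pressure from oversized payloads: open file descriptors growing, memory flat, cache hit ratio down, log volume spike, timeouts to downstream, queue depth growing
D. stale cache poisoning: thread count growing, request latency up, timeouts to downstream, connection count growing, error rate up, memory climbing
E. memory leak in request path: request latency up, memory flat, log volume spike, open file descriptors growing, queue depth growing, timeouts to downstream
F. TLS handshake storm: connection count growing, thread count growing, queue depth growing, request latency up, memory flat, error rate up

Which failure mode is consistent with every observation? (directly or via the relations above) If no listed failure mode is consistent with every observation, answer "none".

Per-candidate check:
(A) DNS resolution stall — memory flat match; thread count growing match; error rate up match; request latency up miss; log volume spike match
(B) runaway worker thread — fails on memory flat, thread count growing, request latency up (predicts memory climbing, not memory flat)
(C) GC pressure from oversized payloads — memory flat match; thread count growing miss; error rate up miss; request latency up miss; log volume spike match
(D) stale cache poisoning — fails on memory flat, log volume spike (predicts memory climbing, not memory flat)
(E) memory leak in request path — memory flat match; thread count growing miss; error rate up miss; request latency up match; log volume spike match
(F) TLS handshake storm — does not account for log volume spike
No candidate is consistent with all observations.

none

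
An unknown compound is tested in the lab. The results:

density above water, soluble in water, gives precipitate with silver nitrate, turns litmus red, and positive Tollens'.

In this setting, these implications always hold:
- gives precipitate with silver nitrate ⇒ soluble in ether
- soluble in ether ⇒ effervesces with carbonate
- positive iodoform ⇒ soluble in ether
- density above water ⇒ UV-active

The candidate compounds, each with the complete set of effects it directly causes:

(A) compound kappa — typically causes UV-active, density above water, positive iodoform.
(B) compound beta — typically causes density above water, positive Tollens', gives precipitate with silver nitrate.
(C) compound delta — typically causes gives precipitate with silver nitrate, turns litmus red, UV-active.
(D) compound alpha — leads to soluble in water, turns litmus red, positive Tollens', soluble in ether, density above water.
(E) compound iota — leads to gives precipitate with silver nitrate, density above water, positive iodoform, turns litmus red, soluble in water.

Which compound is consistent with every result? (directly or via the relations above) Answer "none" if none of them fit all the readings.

none

Per-candidate check:
(A) compound kappa — density above water +; soluble in water -; gives precipitate with silver nitrate -; turns litmus red -; positive Tollens' -
(B) compound beta — density above water +; soluble in water -; gives precipitate with silver nitrate +; turns litmus red -; positive Tollens' +
(C) compound delta — density above water -; soluble in water -; gives precipitate with silver nitrate +; turns litmus red +; positive Tollens' -
(D) compound alpha — density above water +; soluble in water +; gives precipitate with silver nitrate -; turns litmus red +; positive Tollens' +
(E) compound iota — does not account for positive Tollens'
None of the listed candidates fits everything.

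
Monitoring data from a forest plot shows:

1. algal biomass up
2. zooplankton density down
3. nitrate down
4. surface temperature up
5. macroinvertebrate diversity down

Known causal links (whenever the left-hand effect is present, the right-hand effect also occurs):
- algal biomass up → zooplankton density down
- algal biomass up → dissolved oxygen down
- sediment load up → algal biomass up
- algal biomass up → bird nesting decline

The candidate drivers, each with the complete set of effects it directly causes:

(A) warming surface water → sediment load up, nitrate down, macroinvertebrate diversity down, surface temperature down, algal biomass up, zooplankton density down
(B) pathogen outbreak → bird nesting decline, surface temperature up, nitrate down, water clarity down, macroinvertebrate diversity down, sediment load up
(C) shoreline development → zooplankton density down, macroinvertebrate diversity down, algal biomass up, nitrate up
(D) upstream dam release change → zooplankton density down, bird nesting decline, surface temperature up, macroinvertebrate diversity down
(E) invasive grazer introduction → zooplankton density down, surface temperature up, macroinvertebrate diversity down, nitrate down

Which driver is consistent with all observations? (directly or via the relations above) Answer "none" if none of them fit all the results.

B

For each candidate, compare predicted effects to what was observed:
(A) warming surface water — fails on surface temperature up (predicts surface temperature down, not surface temperature up)
(B) pathogen outbreak — accounts for every observation (algal biomass up via sediment load up → algal biomass up)
(C) shoreline development — algal biomass up yes; zooplankton density down yes; nitrate down NO; surface temperature up NO; macroinvertebrate diversity down yes
(D) upstream dam release change — algal biomass up NO; zooplankton density down yes; nitrate down NO; surface temperature up yes; macroinvertebrate diversity down yes
(E) invasive grazer introduction — does not account for algal biomass up
(B) alone accounts for all the evidence.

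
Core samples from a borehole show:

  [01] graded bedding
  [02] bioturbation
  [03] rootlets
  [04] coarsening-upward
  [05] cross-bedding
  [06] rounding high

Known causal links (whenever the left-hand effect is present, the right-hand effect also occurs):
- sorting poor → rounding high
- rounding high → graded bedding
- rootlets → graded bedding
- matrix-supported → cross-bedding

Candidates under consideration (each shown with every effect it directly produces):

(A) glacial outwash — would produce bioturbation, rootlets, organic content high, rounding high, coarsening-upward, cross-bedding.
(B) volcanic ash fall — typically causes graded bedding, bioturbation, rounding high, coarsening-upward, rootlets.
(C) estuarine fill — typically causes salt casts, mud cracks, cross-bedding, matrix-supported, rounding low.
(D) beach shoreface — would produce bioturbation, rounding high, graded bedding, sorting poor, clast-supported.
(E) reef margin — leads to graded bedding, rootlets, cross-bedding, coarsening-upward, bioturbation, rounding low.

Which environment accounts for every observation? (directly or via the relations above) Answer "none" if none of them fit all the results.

A

Per-candidate check:
(A) glacial outwash — graded bedding + (by rootlets → graded bedding); bioturbation +; rootlets +; coarsening-upward +; cross-bedding +; rounding high +
(B) volcanic ash fall — graded bedding +; bioturbation +; rootlets +; coarsening-upward +; cross-bedding -; rounding high +
(C) estuarine fill — fails on graded bedding, bioturbation, rootlets, coarsening-upward, rounding high (predicts rounding low, not rounding high)
(D) beach shoreface — graded bedding +; bioturbation +; rootlets -; coarsening-upward -; cross-bedding -; rounding high +
(E) reef margin — fails on rounding high (predicts rounding low, not rounding high)
(A) is the only candidate with no mismatches.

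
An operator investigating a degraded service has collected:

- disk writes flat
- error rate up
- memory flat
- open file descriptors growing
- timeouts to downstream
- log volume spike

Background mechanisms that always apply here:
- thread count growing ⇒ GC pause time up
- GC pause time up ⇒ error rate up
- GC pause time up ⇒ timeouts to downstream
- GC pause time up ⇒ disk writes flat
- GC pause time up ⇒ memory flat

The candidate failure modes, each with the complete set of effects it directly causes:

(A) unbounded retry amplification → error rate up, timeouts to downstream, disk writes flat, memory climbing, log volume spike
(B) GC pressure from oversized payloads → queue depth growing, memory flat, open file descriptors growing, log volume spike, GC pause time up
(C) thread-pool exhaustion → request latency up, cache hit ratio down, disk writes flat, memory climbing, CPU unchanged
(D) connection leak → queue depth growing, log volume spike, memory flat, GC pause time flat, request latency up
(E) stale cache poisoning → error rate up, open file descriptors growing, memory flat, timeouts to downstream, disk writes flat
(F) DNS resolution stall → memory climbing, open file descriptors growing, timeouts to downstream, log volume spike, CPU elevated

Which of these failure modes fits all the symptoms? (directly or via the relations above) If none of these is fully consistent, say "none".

B

Testing each hypothesis:
(A) unbounded retry amplification — fails on memory flat, open file descriptors growing (predicts memory climbing, not memory flat)
(B) GC pressure from oversized payloads — disk writes flat match (by GC pause time up → disk writes flat); error rate up match (by GC pause time up → error rate up); memory flat match; open file descriptors growing match; timeouts to downstream match (by GC pause time up → timeouts to downstream); log volume spike match
(C) thread-pool exhaustion — fails on error rate up, memory flat, open file descriptors growing, timeouts to downstream, log volume spike (predicts memory climbing, not memory flat)
(D) connection leak — does not account for disk writes flat, error rate up, open file descriptors growing, timeouts to downstream
(E) stale cache poisoning — disk writes flat match; error rate up match; memory flat match; open file descriptors growing match; timeouts to downstream match; log volume spike miss
(F) DNS resolution stall — disk writes flat miss; error rate up miss; memory flat miss; open file descriptors growing match; timeouts to downstream match; log volume spike match
(B) is the only candidate with no mismatches.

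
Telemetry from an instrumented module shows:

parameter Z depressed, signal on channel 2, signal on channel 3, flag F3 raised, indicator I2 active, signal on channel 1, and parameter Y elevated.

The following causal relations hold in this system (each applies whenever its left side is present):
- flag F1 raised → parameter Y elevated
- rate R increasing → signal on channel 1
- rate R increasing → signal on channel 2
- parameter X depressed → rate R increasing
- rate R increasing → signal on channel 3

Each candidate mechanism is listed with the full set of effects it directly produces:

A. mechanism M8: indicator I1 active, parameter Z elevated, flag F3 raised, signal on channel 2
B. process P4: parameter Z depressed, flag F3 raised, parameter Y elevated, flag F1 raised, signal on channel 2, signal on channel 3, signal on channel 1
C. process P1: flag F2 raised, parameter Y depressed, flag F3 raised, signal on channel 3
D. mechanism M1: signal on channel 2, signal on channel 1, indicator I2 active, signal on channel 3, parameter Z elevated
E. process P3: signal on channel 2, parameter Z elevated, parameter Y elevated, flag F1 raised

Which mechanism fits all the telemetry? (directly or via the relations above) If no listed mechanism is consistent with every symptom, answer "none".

Checking each candidate against the observations:
(A) mechanism M8 — parameter Z depressed miss; signal on channel 2 match; signal on channel 3 miss; flag F3 raised match; indicator I2 active miss; signal on channel 1 miss; parameter Y elevated miss
(B) process P4 — does not account for indicator I2 active
(C) process P1 — parameter Z depressed miss; signal on channel 2 miss; signal on channel 3 match; flag F3 raised match; indicator I2 active miss; signal on channel 1 miss; parameter Y elevated miss
(D) mechanism M1 — parameter Z depressed miss; signal on channel 2 match; signal on channel 3 match; flag F3 raised miss; indicator I2 active match; signal on channel 1 match; parameter Y elevated miss
(E) process P3 — parameter Z depressed miss; signal on channel 2 match; signal on channel 3 miss; flag F3 raised miss; indicator I2 active miss; signal on channel 1 miss; parameter Y elevated match
No candidate is consistent with all observations.

none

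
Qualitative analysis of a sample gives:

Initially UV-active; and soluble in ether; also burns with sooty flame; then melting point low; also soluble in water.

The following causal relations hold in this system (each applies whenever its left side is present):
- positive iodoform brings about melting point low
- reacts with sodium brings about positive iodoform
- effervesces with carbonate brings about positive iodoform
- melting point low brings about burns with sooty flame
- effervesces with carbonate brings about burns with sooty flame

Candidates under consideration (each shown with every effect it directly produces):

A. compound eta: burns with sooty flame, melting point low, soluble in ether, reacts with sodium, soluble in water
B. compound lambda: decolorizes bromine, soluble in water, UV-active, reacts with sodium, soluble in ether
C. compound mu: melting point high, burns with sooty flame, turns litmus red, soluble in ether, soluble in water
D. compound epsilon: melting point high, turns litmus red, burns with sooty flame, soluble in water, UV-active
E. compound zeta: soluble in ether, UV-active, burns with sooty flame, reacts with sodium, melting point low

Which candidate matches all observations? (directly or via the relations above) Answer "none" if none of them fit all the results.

B

For each candidate, compare predicted effects to what was observed:
(A) compound eta — UV-active miss; soluble in ether match; burns with sooty flame match; melting point low match; soluble in water match
(B) compound lambda — accounts for every observation (burns with sooty flame by reacts with sodium → positive iodoform → melting point low → burns with sooty flame)
(C) compound mu — fails on UV-active, melting point low (predicts melting point high, not melting point low)
(D) compound epsilon — UV-active match; soluble in ether miss; burns with sooty flame match; melting point low miss; soluble in water match
(E) compound zeta — does not account for soluble in water
(B) alone accounts for all the evidence.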